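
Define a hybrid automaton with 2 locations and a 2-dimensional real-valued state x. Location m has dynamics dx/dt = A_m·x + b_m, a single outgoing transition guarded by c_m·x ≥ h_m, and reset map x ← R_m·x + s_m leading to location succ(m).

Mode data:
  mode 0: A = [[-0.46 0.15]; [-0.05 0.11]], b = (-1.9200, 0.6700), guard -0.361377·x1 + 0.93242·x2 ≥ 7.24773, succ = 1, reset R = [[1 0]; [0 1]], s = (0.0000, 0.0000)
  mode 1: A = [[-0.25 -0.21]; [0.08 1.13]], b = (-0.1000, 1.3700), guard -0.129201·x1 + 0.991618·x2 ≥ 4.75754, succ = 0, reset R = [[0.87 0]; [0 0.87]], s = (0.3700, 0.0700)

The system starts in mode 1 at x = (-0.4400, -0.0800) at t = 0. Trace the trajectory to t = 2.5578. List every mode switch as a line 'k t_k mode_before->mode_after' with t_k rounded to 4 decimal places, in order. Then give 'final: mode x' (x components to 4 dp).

Mode 1: guard c·x = 4.7575 hit at Δt = 1.4830 (t = 1.4830), x⁻ = (-0.8987, 4.6807) → reset → x⁺ = (-0.4118, 4.1422), jump to mode 0
Mode 0: flow for 1.0748 to horizon, guard not reached → x = (-1.2627, 5.4767)

1 1.4830 1->0
final: 0 -1.2627 5.4767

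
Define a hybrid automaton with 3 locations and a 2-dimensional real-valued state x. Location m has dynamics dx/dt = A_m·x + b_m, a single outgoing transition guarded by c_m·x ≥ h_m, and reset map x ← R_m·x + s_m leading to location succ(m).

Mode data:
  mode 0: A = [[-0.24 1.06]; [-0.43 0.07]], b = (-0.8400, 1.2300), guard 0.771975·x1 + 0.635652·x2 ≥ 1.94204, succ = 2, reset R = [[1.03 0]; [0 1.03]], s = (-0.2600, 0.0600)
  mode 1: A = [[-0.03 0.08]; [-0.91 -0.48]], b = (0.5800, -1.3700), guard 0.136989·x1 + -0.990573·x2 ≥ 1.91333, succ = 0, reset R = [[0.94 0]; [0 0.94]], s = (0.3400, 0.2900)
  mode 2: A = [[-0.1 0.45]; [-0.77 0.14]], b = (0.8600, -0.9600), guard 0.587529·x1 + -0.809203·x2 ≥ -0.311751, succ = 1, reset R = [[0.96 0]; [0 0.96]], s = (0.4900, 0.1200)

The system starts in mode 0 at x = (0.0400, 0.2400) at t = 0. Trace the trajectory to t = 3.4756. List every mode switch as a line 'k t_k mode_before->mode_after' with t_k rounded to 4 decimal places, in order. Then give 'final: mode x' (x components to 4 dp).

Mode 0: guard c·x = 1.9420 hit at Δt = 1.5439 (t = 1.5439), x⁻ = (0.7152, 2.1866) → reset → x⁺ = (0.4766, 2.3122), jump to mode 2
Mode 2: guard c·x = -0.3118 hit at Δt = 0.6005 (t = 2.1444), x⁻ = (1.4524, 1.4398) → reset → x⁺ = (1.8843, 1.5022), jump to mode 1
Mode 1: guard c·x = 1.9133 hit at Δt = 0.9535 (t = 3.0979), x⁻ = (2.3657, -1.6044) → reset → x⁺ = (2.5638, -1.2181), jump to mode 0
Mode 0: flow for 0.3777 to horizon, guard not reached → x = (1.5859, -1.1201)

1 1.5439 0->2
2 2.1444 2->1
3 3.0979 1->0
final: 0 1.5859 -1.1201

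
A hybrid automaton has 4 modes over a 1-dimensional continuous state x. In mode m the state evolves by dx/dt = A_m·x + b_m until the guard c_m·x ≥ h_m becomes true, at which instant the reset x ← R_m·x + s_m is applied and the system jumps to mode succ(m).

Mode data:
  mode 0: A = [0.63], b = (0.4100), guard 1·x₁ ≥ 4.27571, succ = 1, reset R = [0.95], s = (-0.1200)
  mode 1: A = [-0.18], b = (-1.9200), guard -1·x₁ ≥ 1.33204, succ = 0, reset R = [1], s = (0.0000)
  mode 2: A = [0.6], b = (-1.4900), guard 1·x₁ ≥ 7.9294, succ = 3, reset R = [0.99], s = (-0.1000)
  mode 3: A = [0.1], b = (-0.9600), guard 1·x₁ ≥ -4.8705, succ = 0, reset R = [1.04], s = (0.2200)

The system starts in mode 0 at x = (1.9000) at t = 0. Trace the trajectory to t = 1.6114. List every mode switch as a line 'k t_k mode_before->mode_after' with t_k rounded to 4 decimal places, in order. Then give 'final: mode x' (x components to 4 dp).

Mode 0: guard c·x = 4.2757 hit at Δt = 1.0448 (t = 1.0448), x⁻ = (4.2757) → reset → x⁺ = (3.9419), jump to mode 1
Mode 1: flow for 0.5666 to horizon, guard not reached → x = (2.5255)

1 1.0448 0->1
final: 1 2.5255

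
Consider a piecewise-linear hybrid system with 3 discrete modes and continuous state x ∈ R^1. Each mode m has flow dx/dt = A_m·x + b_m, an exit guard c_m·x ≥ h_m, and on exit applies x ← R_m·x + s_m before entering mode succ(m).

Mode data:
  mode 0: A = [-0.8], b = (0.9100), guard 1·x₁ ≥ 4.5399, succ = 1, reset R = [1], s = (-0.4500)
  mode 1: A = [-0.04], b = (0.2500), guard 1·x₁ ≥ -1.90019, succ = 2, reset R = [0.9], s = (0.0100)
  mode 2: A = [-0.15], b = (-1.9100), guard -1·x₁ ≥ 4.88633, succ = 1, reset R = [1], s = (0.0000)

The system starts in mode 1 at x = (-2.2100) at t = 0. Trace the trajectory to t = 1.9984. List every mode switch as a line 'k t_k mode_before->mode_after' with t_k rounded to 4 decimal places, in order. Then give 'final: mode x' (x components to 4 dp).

Mode 1: guard c·x = -1.9002 hit at Δt = 0.9327 (t = 0.9327), x⁻ = (-1.9002) → reset → x⁺ = (-1.7002), jump to mode 2
Mode 2: flow for 1.0657 to horizon, guard not reached → x = (-3.3301)

1 0.9327 1->2
final: 2 -3.3301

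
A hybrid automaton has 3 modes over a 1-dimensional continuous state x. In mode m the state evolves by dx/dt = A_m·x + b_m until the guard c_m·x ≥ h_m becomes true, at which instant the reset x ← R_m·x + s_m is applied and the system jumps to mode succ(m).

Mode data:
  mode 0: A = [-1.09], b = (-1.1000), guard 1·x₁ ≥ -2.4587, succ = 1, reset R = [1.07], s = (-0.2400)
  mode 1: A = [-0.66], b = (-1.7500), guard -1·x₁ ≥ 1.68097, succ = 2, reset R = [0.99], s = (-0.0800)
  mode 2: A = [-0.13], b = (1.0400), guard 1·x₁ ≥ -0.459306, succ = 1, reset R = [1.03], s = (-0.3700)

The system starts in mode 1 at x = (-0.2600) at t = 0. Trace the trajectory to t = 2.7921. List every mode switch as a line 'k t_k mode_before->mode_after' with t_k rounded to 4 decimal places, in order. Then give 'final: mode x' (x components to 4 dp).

1 1.3664 1->2
2 2.4541 2->1
final: 1 -1.2047

Mode 1: guard c·x = 1.6810 hit at Δt = 1.3664 (t = 1.3664), x⁻ = (-1.6810) → reset → x⁺ = (-1.7442), jump to mode 2
Mode 2: guard c·x = -0.4593 hit at Δt = 1.0877 (t = 2.4541), x⁻ = (-0.4593) → reset → x⁺ = (-0.8431), jump to mode 1
Mode 1: flow for 0.3380 to horizon, guard not reached → x = (-1.2047)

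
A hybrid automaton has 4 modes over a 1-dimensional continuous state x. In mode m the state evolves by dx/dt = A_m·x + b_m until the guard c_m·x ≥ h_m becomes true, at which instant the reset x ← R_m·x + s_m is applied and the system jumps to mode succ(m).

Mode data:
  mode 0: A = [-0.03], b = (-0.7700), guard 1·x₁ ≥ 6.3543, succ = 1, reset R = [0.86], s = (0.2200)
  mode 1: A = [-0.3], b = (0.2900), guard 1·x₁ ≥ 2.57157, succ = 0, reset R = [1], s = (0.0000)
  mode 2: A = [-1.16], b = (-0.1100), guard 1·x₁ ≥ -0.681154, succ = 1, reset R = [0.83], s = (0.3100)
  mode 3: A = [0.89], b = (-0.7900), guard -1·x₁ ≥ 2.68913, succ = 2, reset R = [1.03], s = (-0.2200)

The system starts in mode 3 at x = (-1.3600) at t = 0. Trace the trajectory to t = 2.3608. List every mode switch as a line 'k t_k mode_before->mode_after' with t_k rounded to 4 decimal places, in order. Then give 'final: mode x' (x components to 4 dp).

Mode 3: guard c·x = 2.6891 hit at Δt = 0.5220 (t = 0.5220), x⁻ = (-2.6891) → reset → x⁺ = (-2.9898), jump to mode 2
Mode 2: guard c·x = -0.6812 hit at Δt = 1.3766 (t = 1.8986), x⁻ = (-0.6812) → reset → x⁺ = (-0.2554), jump to mode 1
Mode 1: flow for 0.4622 to horizon, guard not reached → x = (-0.0971)

1 0.5220 3->2
2 1.8986 2->1
final: 1 -0.0971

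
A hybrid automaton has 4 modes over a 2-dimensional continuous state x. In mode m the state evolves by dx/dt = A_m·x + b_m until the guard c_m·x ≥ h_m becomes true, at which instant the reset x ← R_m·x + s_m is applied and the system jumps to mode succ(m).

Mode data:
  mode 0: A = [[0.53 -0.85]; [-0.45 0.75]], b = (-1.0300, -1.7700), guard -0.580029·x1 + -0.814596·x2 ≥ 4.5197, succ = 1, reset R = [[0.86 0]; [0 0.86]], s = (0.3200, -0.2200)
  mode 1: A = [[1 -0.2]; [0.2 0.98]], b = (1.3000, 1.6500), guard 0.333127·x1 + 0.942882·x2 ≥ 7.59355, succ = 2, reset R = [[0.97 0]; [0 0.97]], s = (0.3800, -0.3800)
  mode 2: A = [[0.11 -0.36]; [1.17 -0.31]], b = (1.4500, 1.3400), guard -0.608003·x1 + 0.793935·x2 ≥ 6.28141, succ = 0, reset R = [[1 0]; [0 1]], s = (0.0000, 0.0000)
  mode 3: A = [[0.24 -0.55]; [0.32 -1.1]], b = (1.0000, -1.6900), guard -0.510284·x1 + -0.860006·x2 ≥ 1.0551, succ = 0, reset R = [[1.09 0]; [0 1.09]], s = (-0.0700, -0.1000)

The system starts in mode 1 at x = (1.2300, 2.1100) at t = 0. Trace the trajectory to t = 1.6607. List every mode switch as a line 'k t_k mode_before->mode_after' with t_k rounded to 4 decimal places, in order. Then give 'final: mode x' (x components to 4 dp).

Mode 1: guard c·x = 7.5935 hit at Δt = 0.7742 (t = 0.7742), x⁻ = (3.2808, 6.8944) → reset → x⁺ = (3.5624, 6.3076), jump to mode 2
Mode 2: flow for 0.8865 to horizon, guard not reached → x = (2.7209, 8.7269)

1 0.7742 1->2
final: 2 2.7209 8.7269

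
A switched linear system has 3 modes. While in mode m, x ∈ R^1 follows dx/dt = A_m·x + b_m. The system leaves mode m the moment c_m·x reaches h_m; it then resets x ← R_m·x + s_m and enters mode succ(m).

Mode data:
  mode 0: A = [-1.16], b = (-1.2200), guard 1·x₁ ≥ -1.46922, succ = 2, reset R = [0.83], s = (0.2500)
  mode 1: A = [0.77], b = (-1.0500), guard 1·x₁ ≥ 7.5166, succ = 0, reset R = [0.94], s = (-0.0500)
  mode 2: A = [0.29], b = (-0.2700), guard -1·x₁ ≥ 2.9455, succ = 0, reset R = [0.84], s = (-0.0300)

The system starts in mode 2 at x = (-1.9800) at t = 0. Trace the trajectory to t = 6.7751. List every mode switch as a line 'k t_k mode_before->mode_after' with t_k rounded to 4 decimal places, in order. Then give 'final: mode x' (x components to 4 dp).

1 0.9877 2->0
2 2.0625 0->2
3 4.5205 2->0
4 5.5953 0->2
final: 2 -1.7448

Mode 2: guard c·x = 2.9455 hit at Δt = 0.9877 (t = 0.9877), x⁻ = (-2.9455) → reset → x⁺ = (-2.5042), jump to mode 0
Mode 0: guard c·x = -1.4692 hit at Δt = 1.0748 (t = 2.0625), x⁻ = (-1.4692) → reset → x⁺ = (-0.9695), jump to mode 2
Mode 2: guard c·x = 2.9455 hit at Δt = 2.4580 (t = 4.5205), x⁻ = (-2.9455) → reset → x⁺ = (-2.5042), jump to mode 0
Mode 0: guard c·x = -1.4692 hit at Δt = 1.0748 (t = 5.5953), x⁻ = (-1.4692) → reset → x⁺ = (-0.9695), jump to mode 2
Mode 2: flow for 1.1798 to horizon, guard not reached → x = (-1.7448)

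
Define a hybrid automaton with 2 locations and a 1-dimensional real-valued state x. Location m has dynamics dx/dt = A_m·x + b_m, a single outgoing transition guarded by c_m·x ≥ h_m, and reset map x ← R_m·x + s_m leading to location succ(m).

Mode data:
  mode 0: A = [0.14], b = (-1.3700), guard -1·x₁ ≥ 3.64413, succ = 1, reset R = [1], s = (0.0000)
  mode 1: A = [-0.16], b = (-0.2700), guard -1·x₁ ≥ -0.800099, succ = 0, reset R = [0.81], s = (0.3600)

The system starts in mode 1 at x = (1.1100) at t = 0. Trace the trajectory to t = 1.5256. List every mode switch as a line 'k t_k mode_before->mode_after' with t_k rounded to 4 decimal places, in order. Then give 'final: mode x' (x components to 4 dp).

Mode 1: guard c·x = -0.8001 hit at Δt = 0.7338 (t = 0.7338), x⁻ = (0.8001) → reset → x⁺ = (1.0081), jump to mode 0
Mode 0: flow for 0.7918 to horizon, guard not reached → x = (-0.0209)

1 0.7338 1->0
final: 0 -0.0209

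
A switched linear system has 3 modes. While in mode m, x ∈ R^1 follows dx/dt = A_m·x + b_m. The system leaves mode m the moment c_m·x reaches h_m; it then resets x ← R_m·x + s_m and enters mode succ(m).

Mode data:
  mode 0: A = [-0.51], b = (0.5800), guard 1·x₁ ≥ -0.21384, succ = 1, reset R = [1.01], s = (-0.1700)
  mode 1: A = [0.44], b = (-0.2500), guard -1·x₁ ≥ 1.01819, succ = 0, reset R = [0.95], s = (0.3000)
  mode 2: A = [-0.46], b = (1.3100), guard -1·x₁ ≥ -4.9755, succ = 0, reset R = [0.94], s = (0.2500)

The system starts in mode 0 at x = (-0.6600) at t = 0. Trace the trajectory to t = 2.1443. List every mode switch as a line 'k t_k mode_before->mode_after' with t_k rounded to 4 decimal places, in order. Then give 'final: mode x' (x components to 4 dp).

Mode 0: guard c·x = -0.2138 hit at Δt = 0.5595 (t = 0.5595), x⁻ = (-0.2138) → reset → x⁺ = (-0.3860), jump to mode 1
Mode 1: guard c·x = 1.0182 hit at Δt = 1.1554 (t = 1.7149), x⁻ = (-1.0182) → reset → x⁺ = (-0.6673), jump to mode 0
Mode 0: flow for 0.4294 to horizon, guard not reached → x = (-0.3124)

1 0.5595 0->1
2 1.7149 1->0
final: 0 -0.3124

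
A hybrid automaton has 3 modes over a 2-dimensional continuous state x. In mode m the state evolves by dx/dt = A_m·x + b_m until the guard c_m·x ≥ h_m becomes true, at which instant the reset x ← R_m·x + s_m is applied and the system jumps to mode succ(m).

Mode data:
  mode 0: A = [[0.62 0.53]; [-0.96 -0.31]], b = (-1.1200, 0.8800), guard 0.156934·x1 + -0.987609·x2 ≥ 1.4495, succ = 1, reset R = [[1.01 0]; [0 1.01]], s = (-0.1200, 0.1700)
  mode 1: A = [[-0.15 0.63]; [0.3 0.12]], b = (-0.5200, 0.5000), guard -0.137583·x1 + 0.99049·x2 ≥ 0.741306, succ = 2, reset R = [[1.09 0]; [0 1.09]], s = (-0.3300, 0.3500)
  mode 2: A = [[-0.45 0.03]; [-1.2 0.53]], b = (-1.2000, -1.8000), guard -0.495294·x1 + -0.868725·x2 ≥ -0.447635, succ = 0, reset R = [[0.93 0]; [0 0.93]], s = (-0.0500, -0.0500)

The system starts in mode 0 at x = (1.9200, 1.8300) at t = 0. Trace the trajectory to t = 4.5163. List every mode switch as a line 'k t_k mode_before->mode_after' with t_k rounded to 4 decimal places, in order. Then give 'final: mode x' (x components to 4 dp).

1 1.5854 0->1
2 3.1156 1->2
3 3.5993 2->0
final: 0 -0.0413 0.4517

Mode 0: guard c·x = 1.4495 hit at Δt = 1.5854 (t = 1.5854), x⁻ = (3.0997, -0.9751) → reset → x⁺ = (3.0107, -0.8149), jump to mode 1
Mode 1: guard c·x = 0.7413 hit at Δt = 1.5302 (t = 3.1156), x⁻ = (1.8069, 0.9994) → reset → x⁺ = (1.6395, 1.4394), jump to mode 2
Mode 2: guard c·x = -0.4476 hit at Δt = 0.4837 (t = 3.5993), x⁻ = (0.8065, 0.0555) → reset → x⁺ = (0.7000, 0.0016), jump to mode 0
Mode 0: flow for 0.9170 to horizon, guard not reached → x = (-0.0413, 0.4517)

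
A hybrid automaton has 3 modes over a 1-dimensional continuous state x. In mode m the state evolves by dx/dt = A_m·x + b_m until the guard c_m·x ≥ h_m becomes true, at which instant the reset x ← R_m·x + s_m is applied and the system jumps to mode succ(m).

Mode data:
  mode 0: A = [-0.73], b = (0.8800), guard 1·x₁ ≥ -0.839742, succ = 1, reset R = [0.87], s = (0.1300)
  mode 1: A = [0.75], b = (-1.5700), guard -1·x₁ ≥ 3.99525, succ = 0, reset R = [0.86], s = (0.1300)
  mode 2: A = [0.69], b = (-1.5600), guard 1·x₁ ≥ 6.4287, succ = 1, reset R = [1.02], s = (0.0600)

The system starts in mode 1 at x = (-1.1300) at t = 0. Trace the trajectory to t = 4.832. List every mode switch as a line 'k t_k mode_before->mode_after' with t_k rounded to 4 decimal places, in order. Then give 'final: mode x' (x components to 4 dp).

Mode 1: guard c·x = 3.9952 hit at Δt = 0.8480 (t = 0.8480), x⁻ = (-3.9952) → reset → x⁺ = (-3.3059), jump to mode 0
Mode 0: guard c·x = -0.8397 hit at Δt = 1.0837 (t = 1.9317), x⁻ = (-0.8397) → reset → x⁺ = (-0.6006), jump to mode 1
Mode 1: guard c·x = 3.9952 hit at Δt = 1.0872 (t = 3.0189), x⁻ = (-3.9953) → reset → x⁺ = (-3.3059), jump to mode 0
Mode 0: guard c·x = -0.8397 hit at Δt = 1.0837 (t = 4.1026), x⁻ = (-0.8397) → reset → x⁺ = (-0.6006), jump to mode 1
Mode 1: flow for 0.7294 to horizon, guard not reached → x = (-2.5620)

1 0.8480 1->0
2 1.9317 0->1
3 3.0189 1->0
4 4.1026 0->1
final: 1 -2.5620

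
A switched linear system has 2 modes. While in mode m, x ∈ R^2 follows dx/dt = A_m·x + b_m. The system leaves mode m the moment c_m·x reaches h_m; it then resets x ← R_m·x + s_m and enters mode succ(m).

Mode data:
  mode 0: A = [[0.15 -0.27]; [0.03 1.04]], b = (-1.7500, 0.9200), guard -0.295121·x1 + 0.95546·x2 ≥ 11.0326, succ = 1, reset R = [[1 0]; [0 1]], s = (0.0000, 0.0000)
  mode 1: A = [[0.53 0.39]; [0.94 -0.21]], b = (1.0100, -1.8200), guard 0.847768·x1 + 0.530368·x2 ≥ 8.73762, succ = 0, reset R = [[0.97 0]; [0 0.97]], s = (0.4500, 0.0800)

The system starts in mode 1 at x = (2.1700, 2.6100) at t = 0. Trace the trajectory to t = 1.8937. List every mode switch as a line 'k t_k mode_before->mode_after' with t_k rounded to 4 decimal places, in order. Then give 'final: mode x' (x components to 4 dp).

Mode 1: guard c·x = 8.7376 hit at Δt = 1.1426 (t = 1.1426), x⁻ = (7.4440, 4.5757) → reset → x⁺ = (7.6707, 4.5184), jump to mode 0
Mode 0: flow for 0.7511 to horizon, guard not reached → x = (5.6165, 11.1513)

1 1.1426 1->0
final: 0 5.6165 11.1513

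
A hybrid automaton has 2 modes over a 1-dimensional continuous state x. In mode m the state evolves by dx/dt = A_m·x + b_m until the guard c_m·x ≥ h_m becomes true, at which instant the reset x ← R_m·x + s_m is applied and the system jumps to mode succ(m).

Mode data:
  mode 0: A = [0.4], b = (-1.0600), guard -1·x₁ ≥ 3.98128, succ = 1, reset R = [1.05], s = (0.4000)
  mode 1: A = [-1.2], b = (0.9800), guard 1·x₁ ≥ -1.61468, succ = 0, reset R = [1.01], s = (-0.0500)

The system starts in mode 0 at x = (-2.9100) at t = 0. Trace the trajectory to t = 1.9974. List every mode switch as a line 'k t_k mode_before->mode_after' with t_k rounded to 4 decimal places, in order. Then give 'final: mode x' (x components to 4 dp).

Mode 0: guard c·x = 3.9813 hit at Δt = 0.4405 (t = 0.4405), x⁻ = (-3.9813) → reset → x⁺ = (-3.7803), jump to mode 1
Mode 1: guard c·x = -1.6147 hit at Δt = 0.5308 (t = 0.9713), x⁻ = (-1.6147) → reset → x⁺ = (-1.6808), jump to mode 0
Mode 0: flow for 1.0261 to horizon, guard not reached → x = (-3.8786)

1 0.4405 0->1
2 0.9713 1->0
final: 0 -3.8786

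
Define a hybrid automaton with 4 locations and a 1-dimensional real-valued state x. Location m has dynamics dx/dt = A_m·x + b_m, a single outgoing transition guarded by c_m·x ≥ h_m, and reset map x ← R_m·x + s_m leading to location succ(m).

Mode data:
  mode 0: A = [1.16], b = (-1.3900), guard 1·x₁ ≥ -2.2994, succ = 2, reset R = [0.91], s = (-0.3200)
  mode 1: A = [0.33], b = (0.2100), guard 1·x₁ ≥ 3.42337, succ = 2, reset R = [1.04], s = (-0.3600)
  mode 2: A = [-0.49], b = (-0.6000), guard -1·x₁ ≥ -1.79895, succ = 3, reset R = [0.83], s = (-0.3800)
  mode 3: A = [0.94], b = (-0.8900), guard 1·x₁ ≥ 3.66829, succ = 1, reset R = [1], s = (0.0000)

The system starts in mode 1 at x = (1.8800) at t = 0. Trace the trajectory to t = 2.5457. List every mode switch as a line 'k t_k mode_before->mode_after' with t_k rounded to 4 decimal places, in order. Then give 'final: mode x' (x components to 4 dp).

Mode 1: guard c·x = 3.4234 hit at Δt = 1.4494 (t = 1.4494), x⁻ = (3.4234) → reset → x⁺ = (3.2003), jump to mode 2
Mode 2: guard c·x = -1.7990 hit at Δt = 0.7772 (t = 2.2266), x⁻ = (1.7990) → reset → x⁺ = (1.1131), jump to mode 3
Mode 3: flow for 0.3191 to horizon, guard not reached → x = (1.1713)

1 1.4494 1->2
2 2.2266 2->3
final: 3 1.1713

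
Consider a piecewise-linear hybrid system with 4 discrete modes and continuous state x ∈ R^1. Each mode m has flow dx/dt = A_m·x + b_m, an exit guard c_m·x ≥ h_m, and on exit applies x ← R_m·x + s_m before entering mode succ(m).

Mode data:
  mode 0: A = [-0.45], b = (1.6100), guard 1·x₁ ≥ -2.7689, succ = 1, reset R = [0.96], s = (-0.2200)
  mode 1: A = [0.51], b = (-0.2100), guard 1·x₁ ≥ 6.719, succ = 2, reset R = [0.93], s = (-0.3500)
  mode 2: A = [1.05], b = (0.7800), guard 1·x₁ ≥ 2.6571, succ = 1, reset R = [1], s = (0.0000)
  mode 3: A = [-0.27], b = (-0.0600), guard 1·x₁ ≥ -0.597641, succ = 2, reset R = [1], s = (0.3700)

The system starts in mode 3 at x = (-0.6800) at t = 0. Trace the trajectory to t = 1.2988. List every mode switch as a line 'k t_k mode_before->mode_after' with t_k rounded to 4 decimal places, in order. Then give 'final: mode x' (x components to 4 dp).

1 0.7346 3->2
final: 2 0.1888

Mode 3: guard c·x = -0.5976 hit at Δt = 0.7346 (t = 0.7346), x⁻ = (-0.5976) → reset → x⁺ = (-0.2276), jump to mode 2
Mode 2: flow for 0.5642 to horizon, guard not reached → x = (0.1888)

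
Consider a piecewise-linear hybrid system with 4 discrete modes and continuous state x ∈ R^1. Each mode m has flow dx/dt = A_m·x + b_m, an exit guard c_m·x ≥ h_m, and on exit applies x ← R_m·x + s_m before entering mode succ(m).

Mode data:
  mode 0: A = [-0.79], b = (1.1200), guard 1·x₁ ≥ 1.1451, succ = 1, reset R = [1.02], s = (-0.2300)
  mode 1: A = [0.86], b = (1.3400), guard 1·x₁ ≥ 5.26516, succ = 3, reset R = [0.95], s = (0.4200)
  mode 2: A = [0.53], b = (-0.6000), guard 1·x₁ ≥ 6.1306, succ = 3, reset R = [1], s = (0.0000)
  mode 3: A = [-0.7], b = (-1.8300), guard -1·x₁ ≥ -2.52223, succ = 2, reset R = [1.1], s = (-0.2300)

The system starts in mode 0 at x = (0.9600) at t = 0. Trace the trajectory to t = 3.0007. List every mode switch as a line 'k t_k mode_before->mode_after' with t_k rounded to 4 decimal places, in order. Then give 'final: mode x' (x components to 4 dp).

1 0.6559 0->1
2 1.8252 1->3
3 2.4646 3->2
final: 2 3.0086

Mode 0: guard c·x = 1.1451 hit at Δt = 0.6559 (t = 0.6559), x⁻ = (1.1451) → reset → x⁺ = (0.9380), jump to mode 1
Mode 1: guard c·x = 5.2652 hit at Δt = 1.1693 (t = 1.8252), x⁻ = (5.2652) → reset → x⁺ = (5.4219), jump to mode 3
Mode 3: guard c·x = -2.5222 hit at Δt = 0.6394 (t = 2.4646), x⁻ = (2.5222) → reset → x⁺ = (2.5445), jump to mode 2
Mode 2: flow for 0.5361 to horizon, guard not reached → x = (3.0086)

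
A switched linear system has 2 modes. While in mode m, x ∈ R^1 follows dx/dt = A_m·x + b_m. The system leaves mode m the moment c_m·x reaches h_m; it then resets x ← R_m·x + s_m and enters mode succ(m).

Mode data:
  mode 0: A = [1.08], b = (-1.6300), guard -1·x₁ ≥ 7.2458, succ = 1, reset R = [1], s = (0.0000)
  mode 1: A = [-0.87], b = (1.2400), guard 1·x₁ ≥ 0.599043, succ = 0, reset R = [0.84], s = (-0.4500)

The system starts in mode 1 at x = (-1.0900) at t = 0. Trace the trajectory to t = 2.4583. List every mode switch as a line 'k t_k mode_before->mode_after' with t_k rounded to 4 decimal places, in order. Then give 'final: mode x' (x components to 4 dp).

1 1.2796 1->0
final: 0 -3.6911

Mode 1: guard c·x = 0.5990 hit at Δt = 1.2796 (t = 1.2796), x⁻ = (0.5990) → reset → x⁺ = (0.0532), jump to mode 0
Mode 0: flow for 1.1787 to horizon, guard not reached → x = (-3.6911)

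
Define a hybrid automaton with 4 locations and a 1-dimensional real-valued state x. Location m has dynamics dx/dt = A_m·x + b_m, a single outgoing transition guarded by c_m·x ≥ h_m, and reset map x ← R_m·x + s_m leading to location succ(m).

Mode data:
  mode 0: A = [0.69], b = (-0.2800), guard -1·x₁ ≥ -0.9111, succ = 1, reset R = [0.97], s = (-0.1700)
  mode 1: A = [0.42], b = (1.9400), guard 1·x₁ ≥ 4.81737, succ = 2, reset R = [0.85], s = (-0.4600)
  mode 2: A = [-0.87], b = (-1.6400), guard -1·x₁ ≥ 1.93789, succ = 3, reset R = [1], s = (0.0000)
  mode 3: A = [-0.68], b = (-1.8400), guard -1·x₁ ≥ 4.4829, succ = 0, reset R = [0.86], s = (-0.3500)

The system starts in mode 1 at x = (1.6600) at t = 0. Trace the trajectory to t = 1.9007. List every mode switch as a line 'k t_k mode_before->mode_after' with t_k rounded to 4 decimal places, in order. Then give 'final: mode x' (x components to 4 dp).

1 0.9699 1->2
final: 2 0.5710

Mode 1: guard c·x = 4.8174 hit at Δt = 0.9699 (t = 0.9699), x⁻ = (4.8174) → reset → x⁺ = (3.6348), jump to mode 2
Mode 2: flow for 0.9308 to horizon, guard not reached → x = (0.5710)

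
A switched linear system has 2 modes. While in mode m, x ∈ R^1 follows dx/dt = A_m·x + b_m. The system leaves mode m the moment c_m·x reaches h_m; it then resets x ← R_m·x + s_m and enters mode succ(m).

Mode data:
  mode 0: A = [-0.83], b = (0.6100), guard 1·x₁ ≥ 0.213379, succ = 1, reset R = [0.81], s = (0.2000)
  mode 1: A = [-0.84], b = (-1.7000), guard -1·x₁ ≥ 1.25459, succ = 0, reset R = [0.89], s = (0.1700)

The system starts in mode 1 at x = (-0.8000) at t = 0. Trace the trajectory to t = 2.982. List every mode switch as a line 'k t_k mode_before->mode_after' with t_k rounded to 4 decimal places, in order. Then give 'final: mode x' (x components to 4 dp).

1 0.5528 1->0
2 1.9632 0->1
final: 1 -1.0054

Mode 1: guard c·x = 1.2546 hit at Δt = 0.5528 (t = 0.5528), x⁻ = (-1.2546) → reset → x⁺ = (-0.9466), jump to mode 0
Mode 0: guard c·x = 0.2134 hit at Δt = 1.4104 (t = 1.9632), x⁻ = (0.2134) → reset → x⁺ = (0.3728), jump to mode 1
Mode 1: flow for 1.0188 to horizon, guard not reached → x = (-1.0054)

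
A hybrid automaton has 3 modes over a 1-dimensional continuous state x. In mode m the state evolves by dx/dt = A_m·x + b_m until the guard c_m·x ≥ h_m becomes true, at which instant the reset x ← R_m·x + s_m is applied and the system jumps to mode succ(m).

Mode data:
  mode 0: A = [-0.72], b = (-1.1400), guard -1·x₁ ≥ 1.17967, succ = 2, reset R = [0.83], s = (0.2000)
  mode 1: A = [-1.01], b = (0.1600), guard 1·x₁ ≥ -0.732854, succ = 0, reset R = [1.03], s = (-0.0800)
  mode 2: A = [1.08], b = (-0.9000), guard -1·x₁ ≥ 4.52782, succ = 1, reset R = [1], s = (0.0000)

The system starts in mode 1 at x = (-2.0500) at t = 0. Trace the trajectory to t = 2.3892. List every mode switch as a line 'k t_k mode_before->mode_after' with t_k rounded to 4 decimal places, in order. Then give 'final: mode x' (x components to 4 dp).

Mode 1: guard c·x = -0.7329 hit at Δt = 0.8984 (t = 0.8984), x⁻ = (-0.7329) → reset → x⁺ = (-0.8348), jump to mode 0
Mode 0: guard c·x = 1.1797 hit at Δt = 0.8576 (t = 1.7560), x⁻ = (-1.1797) → reset → x⁺ = (-0.7791), jump to mode 2
Mode 2: flow for 0.6332 to horizon, guard not reached → x = (-2.3617)

1 0.8984 1->0
2 1.7560 0->2
final: 2 -2.3617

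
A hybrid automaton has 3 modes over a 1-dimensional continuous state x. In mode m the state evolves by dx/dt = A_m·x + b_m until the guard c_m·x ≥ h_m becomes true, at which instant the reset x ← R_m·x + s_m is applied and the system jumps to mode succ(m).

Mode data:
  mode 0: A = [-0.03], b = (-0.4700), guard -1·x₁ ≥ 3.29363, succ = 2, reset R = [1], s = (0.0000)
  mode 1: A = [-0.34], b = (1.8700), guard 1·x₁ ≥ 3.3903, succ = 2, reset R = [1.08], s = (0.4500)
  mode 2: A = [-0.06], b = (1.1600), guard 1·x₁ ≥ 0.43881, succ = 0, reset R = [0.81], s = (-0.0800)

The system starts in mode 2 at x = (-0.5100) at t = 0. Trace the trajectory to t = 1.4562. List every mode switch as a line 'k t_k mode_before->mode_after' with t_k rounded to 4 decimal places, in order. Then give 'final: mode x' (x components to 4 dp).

Mode 2: guard c·x = 0.4388 hit at Δt = 0.8166 (t = 0.8166), x⁻ = (0.4388) → reset → x⁺ = (0.2754), jump to mode 0
Mode 0: flow for 0.6396 to horizon, guard not reached → x = (-0.0275)

1 0.8166 2->0
final: 0 -0.0275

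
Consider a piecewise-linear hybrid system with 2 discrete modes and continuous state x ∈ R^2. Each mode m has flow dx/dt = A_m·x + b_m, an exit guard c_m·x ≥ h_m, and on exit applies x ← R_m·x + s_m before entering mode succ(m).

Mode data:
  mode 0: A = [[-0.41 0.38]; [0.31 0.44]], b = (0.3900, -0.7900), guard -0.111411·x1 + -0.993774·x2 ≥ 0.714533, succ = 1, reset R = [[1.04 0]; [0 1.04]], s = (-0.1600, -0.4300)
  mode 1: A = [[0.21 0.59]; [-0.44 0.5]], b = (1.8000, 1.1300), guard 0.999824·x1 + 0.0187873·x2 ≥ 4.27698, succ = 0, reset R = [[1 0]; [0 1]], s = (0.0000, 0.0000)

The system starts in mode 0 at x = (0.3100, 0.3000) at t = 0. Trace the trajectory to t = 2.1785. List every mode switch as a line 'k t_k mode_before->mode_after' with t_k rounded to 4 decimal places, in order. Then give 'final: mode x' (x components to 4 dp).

1 1.4757 0->1
final: 1 1.2681 -1.0906

Mode 0: guard c·x = 0.7145 hit at Δt = 1.4757 (t = 1.4757), x⁻ = (0.4998, -0.7750) → reset → x⁺ = (0.3598, -1.2360), jump to mode 1
Mode 1: flow for 0.7028 to horizon, guard not reached → x = (1.2681, -1.0906)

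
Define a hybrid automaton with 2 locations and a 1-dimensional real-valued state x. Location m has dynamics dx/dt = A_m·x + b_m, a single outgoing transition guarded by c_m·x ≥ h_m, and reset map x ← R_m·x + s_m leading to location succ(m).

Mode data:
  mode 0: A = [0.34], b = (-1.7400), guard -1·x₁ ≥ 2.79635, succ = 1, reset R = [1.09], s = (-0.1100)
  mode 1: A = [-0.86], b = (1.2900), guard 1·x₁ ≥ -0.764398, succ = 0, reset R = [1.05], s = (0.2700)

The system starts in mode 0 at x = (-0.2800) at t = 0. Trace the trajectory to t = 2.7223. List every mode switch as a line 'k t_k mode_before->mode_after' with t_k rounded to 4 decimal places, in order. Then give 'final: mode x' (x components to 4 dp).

Mode 0: guard c·x = 2.7963 hit at Δt = 1.1255 (t = 1.1255), x⁻ = (-2.7963) → reset → x⁺ = (-3.1580), jump to mode 1
Mode 1: guard c·x = -0.7644 hit at Δt = 0.8387 (t = 1.9642), x⁻ = (-0.7644) → reset → x⁺ = (-0.5326), jump to mode 0
Mode 0: flow for 0.7581 to horizon, guard not reached → x = (-2.1939)

1 1.1255 0->1
2 1.9642 1->0
final: 0 -2.1939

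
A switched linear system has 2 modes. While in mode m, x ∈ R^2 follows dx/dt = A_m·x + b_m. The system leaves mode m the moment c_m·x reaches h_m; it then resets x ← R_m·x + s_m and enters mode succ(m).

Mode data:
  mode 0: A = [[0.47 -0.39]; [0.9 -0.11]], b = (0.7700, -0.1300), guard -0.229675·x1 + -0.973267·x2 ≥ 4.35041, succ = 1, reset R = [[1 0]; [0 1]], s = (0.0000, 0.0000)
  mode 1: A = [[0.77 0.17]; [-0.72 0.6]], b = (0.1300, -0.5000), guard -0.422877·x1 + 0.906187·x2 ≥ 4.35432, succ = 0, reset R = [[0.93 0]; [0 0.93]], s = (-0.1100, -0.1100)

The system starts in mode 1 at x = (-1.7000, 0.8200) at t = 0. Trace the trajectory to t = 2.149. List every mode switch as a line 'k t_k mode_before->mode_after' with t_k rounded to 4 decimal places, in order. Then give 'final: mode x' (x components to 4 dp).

1 1.0753 1->0
final: 0 -4.6800 -1.1124

Mode 1: guard c·x = 4.3543 hit at Δt = 1.0753 (t = 1.0753), x⁻ = (-3.1971, 3.3132) → reset → x⁺ = (-3.0833, 2.9712), jump to mode 0
Mode 0: flow for 1.0737 to horizon, guard not reached → x = (-4.6800, -1.1124)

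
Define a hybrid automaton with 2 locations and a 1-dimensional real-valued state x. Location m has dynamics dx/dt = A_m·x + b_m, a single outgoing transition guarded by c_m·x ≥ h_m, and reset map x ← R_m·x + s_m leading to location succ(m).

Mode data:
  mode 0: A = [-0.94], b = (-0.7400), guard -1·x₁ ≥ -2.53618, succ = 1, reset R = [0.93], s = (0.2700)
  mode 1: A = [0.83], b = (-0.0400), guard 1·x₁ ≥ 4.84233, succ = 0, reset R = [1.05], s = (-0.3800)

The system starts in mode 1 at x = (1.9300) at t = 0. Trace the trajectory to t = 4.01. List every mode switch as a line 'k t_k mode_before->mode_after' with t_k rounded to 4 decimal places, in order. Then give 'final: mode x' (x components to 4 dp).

Mode 1: guard c·x = 4.8423 hit at Δt = 1.1267 (t = 1.1267), x⁻ = (4.8423) → reset → x⁺ = (4.7044), jump to mode 0
Mode 0: guard c·x = -2.5362 hit at Δt = 0.5343 (t = 1.6610), x⁻ = (2.5362) → reset → x⁺ = (2.6286), jump to mode 1
Mode 1: guard c·x = 4.8423 hit at Δt = 0.7463 (t = 2.4073), x⁻ = (4.8423) → reset → x⁺ = (4.7044), jump to mode 0
Mode 0: guard c·x = -2.5362 hit at Δt = 0.5343 (t = 2.9416), x⁻ = (2.5362) → reset → x⁺ = (2.6286), jump to mode 1
Mode 1: guard c·x = 4.8423 hit at Δt = 0.7463 (t = 3.6879), x⁻ = (4.8423) → reset → x⁺ = (4.7044), jump to mode 0
Mode 0: flow for 0.3221 to horizon, guard not reached → x = (3.2698)

1 1.1267 1->0
2 1.6610 0->1
3 2.4073 1->0
4 2.9416 0->1
5 3.6879 1->0
final: 0 3.2698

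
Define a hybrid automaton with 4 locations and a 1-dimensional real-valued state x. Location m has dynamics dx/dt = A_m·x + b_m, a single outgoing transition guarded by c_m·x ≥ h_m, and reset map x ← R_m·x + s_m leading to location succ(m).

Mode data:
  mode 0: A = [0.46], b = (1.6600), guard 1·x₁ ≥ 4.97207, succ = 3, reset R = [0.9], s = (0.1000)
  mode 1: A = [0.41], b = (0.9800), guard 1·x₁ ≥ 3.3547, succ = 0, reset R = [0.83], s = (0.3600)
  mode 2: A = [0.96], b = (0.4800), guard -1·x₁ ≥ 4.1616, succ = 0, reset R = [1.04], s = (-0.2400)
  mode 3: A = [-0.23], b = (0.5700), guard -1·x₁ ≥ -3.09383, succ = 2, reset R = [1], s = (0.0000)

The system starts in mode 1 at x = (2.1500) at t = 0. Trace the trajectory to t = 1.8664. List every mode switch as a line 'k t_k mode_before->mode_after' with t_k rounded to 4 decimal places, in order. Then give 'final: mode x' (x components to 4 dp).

Mode 1: guard c·x = 3.3547 hit at Δt = 0.5740 (t = 0.5740), x⁻ = (3.3547) → reset → x⁺ = (3.1444), jump to mode 0
Mode 0: guard c·x = 4.9721 hit at Δt = 0.5207 (t = 1.0947), x⁻ = (4.9721) → reset → x⁺ = (4.5749), jump to mode 3
Mode 3: flow for 0.7717 to horizon, guard not reached → x = (4.2339)

1 0.5740 1->0
2 1.0947 0->3
final: 3 4.2339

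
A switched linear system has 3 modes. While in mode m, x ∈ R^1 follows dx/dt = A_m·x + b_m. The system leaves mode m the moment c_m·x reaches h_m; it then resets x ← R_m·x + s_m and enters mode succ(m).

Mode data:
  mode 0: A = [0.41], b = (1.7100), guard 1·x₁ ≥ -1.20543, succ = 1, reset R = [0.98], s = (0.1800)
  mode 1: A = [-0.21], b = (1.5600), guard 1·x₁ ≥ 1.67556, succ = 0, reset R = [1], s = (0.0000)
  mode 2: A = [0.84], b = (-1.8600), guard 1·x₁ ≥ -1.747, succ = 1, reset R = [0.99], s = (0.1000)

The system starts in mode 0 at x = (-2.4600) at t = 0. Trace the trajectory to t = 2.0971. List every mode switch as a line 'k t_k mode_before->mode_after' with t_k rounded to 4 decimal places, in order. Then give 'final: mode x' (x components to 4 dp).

Mode 0: guard c·x = -1.2054 hit at Δt = 1.3416 (t = 1.3416), x⁻ = (-1.2054) → reset → x⁺ = (-1.0013), jump to mode 1
Mode 1: flow for 0.7555 to horizon, guard not reached → x = (0.2354)

1 1.3416 0->1
final: 1 0.2354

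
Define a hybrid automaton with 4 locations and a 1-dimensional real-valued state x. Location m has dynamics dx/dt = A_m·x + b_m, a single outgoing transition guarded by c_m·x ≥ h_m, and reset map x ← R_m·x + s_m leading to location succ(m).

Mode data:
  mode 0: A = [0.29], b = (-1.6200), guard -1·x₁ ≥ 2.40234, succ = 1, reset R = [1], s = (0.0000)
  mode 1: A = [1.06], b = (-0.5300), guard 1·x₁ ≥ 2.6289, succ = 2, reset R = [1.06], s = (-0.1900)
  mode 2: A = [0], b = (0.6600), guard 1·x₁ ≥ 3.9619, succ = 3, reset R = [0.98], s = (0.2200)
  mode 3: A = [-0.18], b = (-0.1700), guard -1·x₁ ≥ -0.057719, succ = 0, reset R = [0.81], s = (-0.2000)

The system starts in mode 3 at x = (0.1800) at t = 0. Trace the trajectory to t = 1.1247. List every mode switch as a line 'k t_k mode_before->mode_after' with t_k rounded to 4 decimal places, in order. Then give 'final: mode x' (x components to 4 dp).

Mode 3: guard c·x = -0.0577 hit at Δt = 0.6396 (t = 0.6396), x⁻ = (0.0577) → reset → x⁺ = (-0.1532), jump to mode 0
Mode 0: flow for 0.4851 to horizon, guard not reached → x = (-1.0202)

1 0.6396 3->0
final: 0 -1.0202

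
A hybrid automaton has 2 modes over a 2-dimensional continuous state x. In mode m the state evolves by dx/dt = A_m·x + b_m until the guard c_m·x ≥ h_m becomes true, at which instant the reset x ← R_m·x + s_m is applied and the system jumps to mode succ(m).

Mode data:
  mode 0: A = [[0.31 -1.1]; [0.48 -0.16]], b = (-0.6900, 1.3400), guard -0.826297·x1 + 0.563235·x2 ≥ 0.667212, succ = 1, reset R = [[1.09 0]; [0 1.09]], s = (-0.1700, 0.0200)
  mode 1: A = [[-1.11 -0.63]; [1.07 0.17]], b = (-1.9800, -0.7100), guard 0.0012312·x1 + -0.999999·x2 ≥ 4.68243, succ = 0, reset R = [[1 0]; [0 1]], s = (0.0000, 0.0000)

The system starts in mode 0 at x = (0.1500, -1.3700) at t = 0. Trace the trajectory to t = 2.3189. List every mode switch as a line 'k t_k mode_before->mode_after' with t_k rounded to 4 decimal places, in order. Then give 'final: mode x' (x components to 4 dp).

Mode 0: guard c·x = 0.6672 hit at Δt = 1.4058 (t = 1.4058), x⁻ = (-0.3234, 0.7102) → reset → x⁺ = (-0.5225, 0.7941), jump to mode 1
Mode 1: flow for 0.9131 to horizon, guard not reached → x = (-1.2901, -0.8741)

1 1.4058 0->1
final: 1 -1.2901 -0.8741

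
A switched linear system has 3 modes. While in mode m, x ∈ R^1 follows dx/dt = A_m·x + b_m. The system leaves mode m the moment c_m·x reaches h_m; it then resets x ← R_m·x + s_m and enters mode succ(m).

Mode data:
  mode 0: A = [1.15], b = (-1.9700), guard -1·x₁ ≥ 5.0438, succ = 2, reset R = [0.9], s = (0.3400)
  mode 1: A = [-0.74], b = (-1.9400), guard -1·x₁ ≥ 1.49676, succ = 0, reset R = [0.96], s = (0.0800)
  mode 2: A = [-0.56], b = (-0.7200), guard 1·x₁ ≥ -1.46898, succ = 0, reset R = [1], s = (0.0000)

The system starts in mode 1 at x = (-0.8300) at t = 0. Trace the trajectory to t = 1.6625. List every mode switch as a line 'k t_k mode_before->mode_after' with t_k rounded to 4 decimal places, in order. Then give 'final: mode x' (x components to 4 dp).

1 0.6290 1->0
2 1.3150 0->2
final: 2 -3.6842

Mode 1: guard c·x = 1.4968 hit at Δt = 0.6290 (t = 0.6290), x⁻ = (-1.4968) → reset → x⁺ = (-1.3569), jump to mode 0
Mode 0: guard c·x = 5.0438 hit at Δt = 0.6860 (t = 1.3150), x⁻ = (-5.0438) → reset → x⁺ = (-4.1994), jump to mode 2
Mode 2: flow for 0.3475 to horizon, guard not reached → x = (-3.6842)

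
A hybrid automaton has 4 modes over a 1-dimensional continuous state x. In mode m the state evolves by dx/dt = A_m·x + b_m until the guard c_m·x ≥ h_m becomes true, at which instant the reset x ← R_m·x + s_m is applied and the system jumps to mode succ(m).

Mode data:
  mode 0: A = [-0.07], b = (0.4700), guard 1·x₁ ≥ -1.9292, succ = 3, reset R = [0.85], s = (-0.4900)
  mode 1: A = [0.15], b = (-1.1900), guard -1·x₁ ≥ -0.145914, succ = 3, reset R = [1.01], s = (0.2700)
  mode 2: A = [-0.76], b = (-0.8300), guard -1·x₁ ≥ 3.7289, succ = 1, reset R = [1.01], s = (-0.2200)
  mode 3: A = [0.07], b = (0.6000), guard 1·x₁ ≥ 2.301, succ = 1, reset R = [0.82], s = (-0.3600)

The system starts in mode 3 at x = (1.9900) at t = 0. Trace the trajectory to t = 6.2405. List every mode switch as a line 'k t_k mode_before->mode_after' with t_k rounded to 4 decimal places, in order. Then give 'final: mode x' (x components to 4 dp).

1 0.4146 3->1
2 1.7159 1->3
3 4.4338 3->1
4 5.7350 1->3
final: 3 0.7411

Mode 3: guard c·x = 2.3010 hit at Δt = 0.4146 (t = 0.4146), x⁻ = (2.3010) → reset → x⁺ = (1.5268), jump to mode 1
Mode 1: guard c·x = -0.1459 hit at Δt = 1.3013 (t = 1.7159), x⁻ = (0.1459) → reset → x⁺ = (0.4174), jump to mode 3
Mode 3: guard c·x = 2.3010 hit at Δt = 2.7179 (t = 4.4338), x⁻ = (2.3010) → reset → x⁺ = (1.5268), jump to mode 1
Mode 1: guard c·x = -0.1459 hit at Δt = 1.3013 (t = 5.7350), x⁻ = (0.1459) → reset → x⁺ = (0.4174), jump to mode 3
Mode 3: flow for 0.5055 to horizon, guard not reached → x = (0.7411)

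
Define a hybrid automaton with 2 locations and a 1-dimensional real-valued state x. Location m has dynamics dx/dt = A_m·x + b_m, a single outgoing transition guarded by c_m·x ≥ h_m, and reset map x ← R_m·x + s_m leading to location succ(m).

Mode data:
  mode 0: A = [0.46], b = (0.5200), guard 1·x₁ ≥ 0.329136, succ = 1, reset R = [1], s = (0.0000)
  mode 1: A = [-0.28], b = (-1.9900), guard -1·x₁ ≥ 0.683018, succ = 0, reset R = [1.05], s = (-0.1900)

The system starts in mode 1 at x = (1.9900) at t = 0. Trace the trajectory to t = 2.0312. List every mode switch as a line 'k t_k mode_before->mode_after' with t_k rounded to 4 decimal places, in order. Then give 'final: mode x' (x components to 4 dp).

1 1.2425 1->0
final: 0 -0.8095

Mode 1: guard c·x = 0.6830 hit at Δt = 1.2425 (t = 1.2425), x⁻ = (-0.6830) → reset → x⁺ = (-0.9072), jump to mode 0
Mode 0: flow for 0.7887 to horizon, guard not reached → x = (-0.8095)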